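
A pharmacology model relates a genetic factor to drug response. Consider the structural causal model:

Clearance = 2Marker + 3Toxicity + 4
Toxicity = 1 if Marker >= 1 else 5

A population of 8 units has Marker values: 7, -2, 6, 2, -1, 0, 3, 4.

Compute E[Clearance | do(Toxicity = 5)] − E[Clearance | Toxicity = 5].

Under do(Toxicity=5), Toxicity's equation is replaced by Toxicity=5 for every unit. Per-unit Clearance: 33, 15, 31, 23, 17, 19, 25, 27. Mean = 23.75.
Observing Toxicity=5 restricts to units where Toxicity's equation naturally yields 5: Marker ∈ {-2, -1, 0}. In that subpopulation Clearance = 15, 17, 19, mean 17.
Difference = 23.75 − 17 = 6.75.

6.75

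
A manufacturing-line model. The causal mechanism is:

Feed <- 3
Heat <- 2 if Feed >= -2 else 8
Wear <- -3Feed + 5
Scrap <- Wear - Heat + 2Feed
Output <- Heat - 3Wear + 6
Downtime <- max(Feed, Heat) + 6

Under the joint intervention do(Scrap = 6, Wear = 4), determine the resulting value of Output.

The joint intervention fixes Scrap = 6, Wear = 4, removing each variable's own equation.
Heat = 2 if Feed >= -2 else 8  [with Feed=3]  = 2
Output = Heat - 3Wear + 6  [with Heat=2, Wear=4]  = -4

-4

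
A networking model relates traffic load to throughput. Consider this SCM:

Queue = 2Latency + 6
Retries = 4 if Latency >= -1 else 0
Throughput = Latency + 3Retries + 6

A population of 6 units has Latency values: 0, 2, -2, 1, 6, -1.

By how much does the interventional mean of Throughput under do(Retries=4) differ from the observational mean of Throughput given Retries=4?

-0.6

Every unit gets Retries=4 under the intervention. Throughput values become 18, 20, 16, 19, 24, 17; E[Throughput|do(Retries=4)] = 19.
E[Throughput|Retries=4] averages over only the 5 units with Retries=4 (Latency = 0, 2, 1, 6, -1): Throughput = 18, 20, 19, 24, 17, mean 19.6.
Difference = 19 − 19.6 = -0.6.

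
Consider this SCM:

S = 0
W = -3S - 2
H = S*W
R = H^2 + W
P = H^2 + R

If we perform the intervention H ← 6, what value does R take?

34

The intervention breaks the incoming arrows to H: H = S*W no longer applies, and H = 6.
W = -3S - 2  [with S=0]  = -2
R = H^2 + W  [with H=6, W=-2]  = 34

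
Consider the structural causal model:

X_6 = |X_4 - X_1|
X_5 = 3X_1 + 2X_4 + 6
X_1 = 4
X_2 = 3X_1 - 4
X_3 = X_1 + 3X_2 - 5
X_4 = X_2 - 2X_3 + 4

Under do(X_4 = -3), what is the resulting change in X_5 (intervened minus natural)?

62

Intervening sets X_4 = -3 and removes its equation (X_4 = X_2 - 2X_3 + 4).
X_5 = 3X_1 + 2X_4 + 6  [with X_1=4, X_4=-3]  = 12
Without intervention: X_2 = 3X_1 - 4  [with X_1=4]  = 8; X_3 = X_1 + 3X_2 - 5  [with X_1=4, X_2=8]  = 23; X_4 = X_2 - 2X_3 + 4  [with X_2=8, X_3=23]  = -34; X_5 = 3X_1 + 2X_4 + 6  [with X_1=4, X_4=-34]  = -50.
Change = 12 − (-50) = 62.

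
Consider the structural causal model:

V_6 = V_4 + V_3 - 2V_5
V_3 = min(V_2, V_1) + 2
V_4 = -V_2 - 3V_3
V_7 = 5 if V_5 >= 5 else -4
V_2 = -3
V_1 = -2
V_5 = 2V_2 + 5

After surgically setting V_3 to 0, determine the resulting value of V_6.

5

The intervention breaks the incoming arrows to V_3: V_3 = min(V_2, V_1) + 2 no longer applies, and V_3 = 0.
V_4 = -V_2 - 3V_3  [with V_2=-3, V_3=0]  = 3
V_5 = 2V_2 + 5  [with V_2=-3]  = -1
V_6 = V_4 + V_3 - 2V_5  [with V_4=3, V_3=0, V_5=-1]  = 5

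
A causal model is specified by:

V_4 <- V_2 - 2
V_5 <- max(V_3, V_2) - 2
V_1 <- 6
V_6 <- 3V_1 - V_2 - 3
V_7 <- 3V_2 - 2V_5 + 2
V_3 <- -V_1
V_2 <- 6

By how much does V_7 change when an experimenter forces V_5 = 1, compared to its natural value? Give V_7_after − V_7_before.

6

Under do(V_5=1), the mechanism V_5 <- max(V_3, V_2) - 2 is discarded; V_5 is fixed at 1.
V_7 = 3V_2 - 2V_5 + 2  [with V_2=6, V_5=1]  = 18
Without intervention: V_3 = -V_1  [with V_1=6]  = -6; V_5 = max(V_3, V_2) - 2  [with V_3=-6, V_2=6]  = 4; V_7 = 3V_2 - 2V_5 + 2  [with V_2=6, V_5=4]  = 12.
Change = 18 − 12 = 6.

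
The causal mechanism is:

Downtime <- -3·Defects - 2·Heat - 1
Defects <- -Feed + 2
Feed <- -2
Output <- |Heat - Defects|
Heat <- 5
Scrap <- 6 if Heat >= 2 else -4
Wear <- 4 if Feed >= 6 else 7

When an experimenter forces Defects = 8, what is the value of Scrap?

6

Intervening sets Defects = 8 and removes its equation (Defects <- -Feed + 2).
No directed path runs from Defects to Scrap, so Scrap keeps its natural value.
Scrap = 6 if Heat >= 2 else -4  [with Heat=5]  = 6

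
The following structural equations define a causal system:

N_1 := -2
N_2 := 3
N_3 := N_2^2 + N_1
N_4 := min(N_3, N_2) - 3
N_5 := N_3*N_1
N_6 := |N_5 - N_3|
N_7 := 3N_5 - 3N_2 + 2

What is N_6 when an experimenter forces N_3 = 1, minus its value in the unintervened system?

-18

The intervention breaks the incoming arrows to N_3: N_3 := N_2^2 + N_1 no longer applies, and N_3 = 1.
N_5 = N_3*N_1  [with N_3=1, N_1=-2]  = -2
N_6 = |N_5 - N_3|  [with N_5=-2, N_3=1]  = 3
Without intervention: N_3 = N_2^2 + N_1  [with N_2=3, N_1=-2]  = 7; N_5 = N_3*N_1  [with N_3=7, N_1=-2]  = -14; N_6 = |N_5 - N_3|  [with N_5=-14, N_3=7]  = 21.
Change = 3 − 21 = -18.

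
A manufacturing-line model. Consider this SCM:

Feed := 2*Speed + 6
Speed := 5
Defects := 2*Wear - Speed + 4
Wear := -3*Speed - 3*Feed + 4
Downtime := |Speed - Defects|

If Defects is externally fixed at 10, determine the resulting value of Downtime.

Intervening sets Defects = 10 and removes its equation (Defects := 2*Wear - Speed + 4).
Downtime = |Speed - Defects|  [with Speed=5, Defects=10]  = 5

5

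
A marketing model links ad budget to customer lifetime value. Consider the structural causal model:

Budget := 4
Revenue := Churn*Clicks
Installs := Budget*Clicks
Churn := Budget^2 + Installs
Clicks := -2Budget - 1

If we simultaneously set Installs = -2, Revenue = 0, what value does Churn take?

The joint intervention fixes Installs = -2, Revenue = 0, removing each variable's own equation.
Churn = Budget^2 + Installs  [with Budget=4, Installs=-2]  = 14

14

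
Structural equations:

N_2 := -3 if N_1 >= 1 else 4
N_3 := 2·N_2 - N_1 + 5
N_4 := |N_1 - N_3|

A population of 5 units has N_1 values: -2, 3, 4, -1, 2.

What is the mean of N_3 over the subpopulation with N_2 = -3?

-4

Observing N_2=-3 restricts to units where N_2's equation naturally yields -3: N_1 ∈ {3, 4, 2}. In that subpopulation N_3 = -4, -5, -3, mean -4.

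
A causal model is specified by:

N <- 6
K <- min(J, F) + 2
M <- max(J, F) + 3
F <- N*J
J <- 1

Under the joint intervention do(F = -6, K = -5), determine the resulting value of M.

The joint intervention fixes F = -6, K = -5, removing each variable's own equation.
M = max(J, F) + 3  [with J=1, F=-6]  = 4

4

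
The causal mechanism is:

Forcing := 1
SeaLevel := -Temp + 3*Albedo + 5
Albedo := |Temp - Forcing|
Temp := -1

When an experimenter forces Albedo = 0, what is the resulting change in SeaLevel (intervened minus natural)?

The intervention breaks the incoming arrows to Albedo: Albedo := |Temp - Forcing| no longer applies, and Albedo = 0.
SeaLevel = -Temp + 3*Albedo + 5  [with Temp=-1, Albedo=0]  = 6
Without intervention: Albedo = |Temp - Forcing|  [with Temp=-1, Forcing=1]  = 2; SeaLevel = -Temp + 3*Albedo + 5  [with Temp=-1, Albedo=2]  = 12.
Change = 6 − 12 = -6.

-6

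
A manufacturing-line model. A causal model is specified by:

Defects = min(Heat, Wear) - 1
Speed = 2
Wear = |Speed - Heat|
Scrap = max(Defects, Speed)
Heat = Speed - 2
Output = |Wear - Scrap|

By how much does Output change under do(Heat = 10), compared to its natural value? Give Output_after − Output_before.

Under do(Heat=10), the mechanism Heat = Speed - 2 is discarded; Heat is fixed at 10.
Wear = |Speed - Heat|  [with Speed=2, Heat=10]  = 8
Defects = min(Heat, Wear) - 1  [with Heat=10, Wear=8]  = 7
Scrap = max(Defects, Speed)  [with Defects=7, Speed=2]  = 7
Output = |Wear - Scrap|  [with Wear=8, Scrap=7]  = 1
Without intervention: Heat = Speed - 2  [with Speed=2]  = 0; Wear = |Speed - Heat|  [with Speed=2, Heat=0]  = 2; Defects = min(Heat, Wear) - 1  [with Heat=0, Wear=2]  = -1; Scrap = max(Defects, Speed)  [with Defects=-1, Speed=2]  = 2; Output = |Wear - Scrap|  [with Wear=2, Scrap=2]  = 0.
Change = 1 − 0 = 1.

1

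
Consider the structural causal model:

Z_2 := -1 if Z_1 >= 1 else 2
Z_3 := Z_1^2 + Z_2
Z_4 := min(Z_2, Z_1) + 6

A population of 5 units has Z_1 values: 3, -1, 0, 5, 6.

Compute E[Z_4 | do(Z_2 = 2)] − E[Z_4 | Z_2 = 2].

The intervention sets Z_2=2 in all 5 units regardless of Z_1. Recomputing Z_4 per unit gives 8, 5, 6, 8, 8; average 7.
E[Z_4|Z_2=2] averages over only the 2 units with Z_2=2 (Z_1 = -1, 0): Z_4 = 5, 6, mean 5.5.
Difference = 7 − 5.5 = 1.5.

1.5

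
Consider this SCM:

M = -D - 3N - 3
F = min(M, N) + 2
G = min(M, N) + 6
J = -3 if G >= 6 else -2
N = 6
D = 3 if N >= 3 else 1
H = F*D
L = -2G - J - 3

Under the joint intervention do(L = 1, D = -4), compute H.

Under do(L = 1, D = -4), each intervened variable's structural equation is replaced by its fixed value.
M = -D - 3N - 3  [with D=-4, N=6]  = -17
F = min(M, N) + 2  [with M=-17, N=6]  = -15
H = F*D  [with F=-15, D=-4]  = 60

60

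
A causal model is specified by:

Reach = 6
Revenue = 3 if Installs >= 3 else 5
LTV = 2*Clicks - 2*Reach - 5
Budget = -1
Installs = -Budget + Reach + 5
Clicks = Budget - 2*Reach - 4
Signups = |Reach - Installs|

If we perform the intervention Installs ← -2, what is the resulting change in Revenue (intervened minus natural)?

2

Under do(Installs=-2), the mechanism Installs = -Budget + Reach + 5 is discarded; Installs is fixed at -2.
Revenue = 3 if Installs >= 3 else 5  [with Installs=-2]  = 5
Without intervention: Installs = -Budget + Reach + 5  [with Budget=-1, Reach=6]  = 12; Revenue = 3 if Installs >= 3 else 5  [with Installs=12]  = 3.
Change = 5 − 3 = 2.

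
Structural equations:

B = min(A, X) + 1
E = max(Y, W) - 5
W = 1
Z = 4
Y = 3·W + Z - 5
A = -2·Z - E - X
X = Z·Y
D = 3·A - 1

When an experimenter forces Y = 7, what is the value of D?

The intervention breaks the incoming arrows to Y: Y = 3·W + Z - 5 no longer applies, and Y = 7.
E = max(Y, W) - 5  [with Y=7, W=1]  = 2
X = Z·Y  [with Z=4, Y=7]  = 28
A = -2·Z - E - X  [with Z=4, E=2, X=28]  = -38
D = 3·A - 1  [with A=-38]  = -115

-115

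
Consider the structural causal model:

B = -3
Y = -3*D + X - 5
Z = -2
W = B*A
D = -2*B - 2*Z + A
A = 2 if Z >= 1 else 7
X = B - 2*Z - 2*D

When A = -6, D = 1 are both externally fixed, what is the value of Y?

Setting A = -6, D = 1 by intervention discards those variables' equations.
X = B - 2*Z - 2*D  [with B=-3, Z=-2, D=1]  = -1
Y = -3*D + X - 5  [with D=1, X=-1]  = -9

-9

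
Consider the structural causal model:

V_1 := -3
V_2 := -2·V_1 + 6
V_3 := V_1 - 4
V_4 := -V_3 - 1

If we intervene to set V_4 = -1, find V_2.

The intervention breaks the incoming arrows to V_4: V_4 := -V_3 - 1 no longer applies, and V_4 = -1.
Since V_2 is not a descendant of the intervened variable, it is unaffected.
V_2 = -2·V_1 + 6  [with V_1=-3]  = 12

12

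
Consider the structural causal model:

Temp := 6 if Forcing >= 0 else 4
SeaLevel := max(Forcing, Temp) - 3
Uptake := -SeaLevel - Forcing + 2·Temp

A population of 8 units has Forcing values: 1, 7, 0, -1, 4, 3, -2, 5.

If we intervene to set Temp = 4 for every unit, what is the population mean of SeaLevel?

1.5

Under do(Temp=4), Temp's equation is replaced by Temp=4 for every unit. Per-unit SeaLevel: 1, 4, 1, 1, 1, 1, 1, 2. Mean = 1.5.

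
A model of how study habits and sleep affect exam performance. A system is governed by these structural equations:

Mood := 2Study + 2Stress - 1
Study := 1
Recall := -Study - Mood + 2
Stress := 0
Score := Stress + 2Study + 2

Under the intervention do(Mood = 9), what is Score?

Under do(Mood=9), the mechanism Mood := 2Study + 2Stress - 1 is discarded; Mood is fixed at 9.
Since Score is not a descendant of the intervened variable, it is unaffected.
Score = Stress + 2Study + 2  [with Stress=0, Study=1]  = 4

4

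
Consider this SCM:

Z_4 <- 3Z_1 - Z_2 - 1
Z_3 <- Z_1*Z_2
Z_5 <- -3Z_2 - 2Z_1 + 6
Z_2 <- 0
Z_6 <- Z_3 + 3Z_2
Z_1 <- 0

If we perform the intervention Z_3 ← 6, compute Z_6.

The intervention breaks the incoming arrows to Z_3: Z_3 <- Z_1*Z_2 no longer applies, and Z_3 = 6.
Z_6 = Z_3 + 3Z_2  [with Z_3=6, Z_2=0]  = 6

6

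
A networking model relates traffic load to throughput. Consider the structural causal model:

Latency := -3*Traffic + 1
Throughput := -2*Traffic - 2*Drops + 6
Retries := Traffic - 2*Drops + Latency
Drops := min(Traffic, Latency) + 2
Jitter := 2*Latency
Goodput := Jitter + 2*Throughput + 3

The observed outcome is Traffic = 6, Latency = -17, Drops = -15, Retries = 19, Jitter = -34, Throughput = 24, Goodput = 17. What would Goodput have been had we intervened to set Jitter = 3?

Under do(Jitter=3), the mechanism Jitter := 2*Latency is discarded; Jitter is fixed at 3.
Latency = -3*Traffic + 1  [with Traffic=6]  = -17
Drops = min(Traffic, Latency) + 2  [with Traffic=6, Latency=-17]  = -15
Throughput = -2*Traffic - 2*Drops + 6  [with Traffic=6, Drops=-15]  = 24
Goodput = Jitter + 2*Throughput + 3  [with Jitter=3, Throughput=24]  = 54

54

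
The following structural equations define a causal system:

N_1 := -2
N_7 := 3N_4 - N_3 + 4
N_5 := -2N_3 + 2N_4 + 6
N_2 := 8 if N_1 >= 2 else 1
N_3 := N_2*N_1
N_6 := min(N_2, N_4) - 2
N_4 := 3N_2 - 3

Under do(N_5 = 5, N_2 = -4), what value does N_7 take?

Setting N_5 = 5, N_2 = -4 by intervention discards those variables' equations.
N_3 = N_2*N_1  [with N_2=-4, N_1=-2]  = 8
N_4 = 3N_2 - 3  [with N_2=-4]  = -15
N_7 = 3N_4 - N_3 + 4  [with N_4=-15, N_3=8]  = -49

-49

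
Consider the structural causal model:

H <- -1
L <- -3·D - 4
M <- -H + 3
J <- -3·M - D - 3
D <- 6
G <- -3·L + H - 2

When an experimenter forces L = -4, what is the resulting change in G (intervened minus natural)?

The intervention breaks the incoming arrows to L: L <- -3·D - 4 no longer applies, and L = -4.
G = -3·L + H - 2  [with L=-4, H=-1]  = 9
Without intervention: L = -3·D - 4  [with D=6]  = -22; G = -3·L + H - 2  [with L=-22, H=-1]  = 63.
Change = 9 − 63 = -54.

-54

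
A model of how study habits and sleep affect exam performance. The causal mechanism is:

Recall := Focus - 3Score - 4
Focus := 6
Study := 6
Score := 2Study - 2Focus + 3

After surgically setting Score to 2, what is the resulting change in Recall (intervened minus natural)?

The intervention breaks the incoming arrows to Score: Score := 2Study - 2Focus + 3 no longer applies, and Score = 2.
Recall = Focus - 3Score - 4  [with Focus=6, Score=2]  = -4
Without intervention: Score = 2Study - 2Focus + 3  [with Study=6, Focus=6]  = 3; Recall = Focus - 3Score - 4  [with Focus=6, Score=3]  = -7.
Change = -4 − (-7) = 3.

3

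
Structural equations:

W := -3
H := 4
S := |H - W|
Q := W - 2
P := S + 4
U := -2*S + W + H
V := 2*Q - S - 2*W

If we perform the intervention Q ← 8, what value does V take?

15

The intervention breaks the incoming arrows to Q: Q := W - 2 no longer applies, and Q = 8.
S = |H - W|  [with H=4, W=-3]  = 7
V = 2*Q - S - 2*W  [with Q=8, S=7, W=-3]  = 15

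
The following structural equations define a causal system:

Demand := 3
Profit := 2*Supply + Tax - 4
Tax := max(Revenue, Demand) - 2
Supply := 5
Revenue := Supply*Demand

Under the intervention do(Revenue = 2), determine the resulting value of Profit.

do(Revenue=2) replaces the equation Revenue := Supply*Demand with the constant Revenue = 2.
Tax = max(Revenue, Demand) - 2  [with Revenue=2, Demand=3]  = 1
Profit = 2*Supply + Tax - 4  [with Supply=5, Tax=1]  = 7

7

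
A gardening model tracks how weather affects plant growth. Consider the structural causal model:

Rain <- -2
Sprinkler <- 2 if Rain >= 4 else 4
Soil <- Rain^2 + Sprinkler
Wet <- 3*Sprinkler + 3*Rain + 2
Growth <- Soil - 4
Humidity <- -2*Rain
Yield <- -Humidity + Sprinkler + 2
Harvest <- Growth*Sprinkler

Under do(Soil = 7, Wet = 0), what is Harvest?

12

The joint intervention fixes Soil = 7, Wet = 0, removing each variable's own equation.
Sprinkler = 2 if Rain >= 4 else 4  [with Rain=-2]  = 4
Growth = Soil - 4  [with Soil=7]  = 3
Harvest = Growth*Sprinkler  [with Growth=3, Sprinkler=4]  = 12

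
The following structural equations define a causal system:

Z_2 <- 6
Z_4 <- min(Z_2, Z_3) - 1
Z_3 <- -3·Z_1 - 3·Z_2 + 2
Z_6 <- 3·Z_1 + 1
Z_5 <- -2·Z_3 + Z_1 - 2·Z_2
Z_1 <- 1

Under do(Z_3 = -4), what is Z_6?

The intervention breaks the incoming arrows to Z_3: Z_3 <- -3·Z_1 - 3·Z_2 + 2 no longer applies, and Z_3 = -4.
No directed path runs from Z_3 to Z_6, so Z_6 keeps its natural value.
Z_6 = 3·Z_1 + 1  [with Z_1=1]  = 4

4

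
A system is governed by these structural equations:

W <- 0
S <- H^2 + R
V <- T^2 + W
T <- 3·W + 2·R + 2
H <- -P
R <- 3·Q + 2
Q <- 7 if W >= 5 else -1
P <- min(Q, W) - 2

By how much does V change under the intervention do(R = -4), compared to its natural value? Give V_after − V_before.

36

The intervention breaks the incoming arrows to R: R <- 3·Q + 2 no longer applies, and R = -4.
T = 3·W + 2·R + 2  [with W=0, R=-4]  = -6
V = T^2 + W  [with T=-6, W=0]  = 36
Without intervention: Q = 7 if W >= 5 else -1  [with W=0]  = -1; R = 3·Q + 2  [with Q=-1]  = -1; T = 3·W + 2·R + 2  [with W=0, R=-1]  = 0; V = T^2 + W  [with T=0, W=0]  = 0.
Change = 36 − 0 = 36.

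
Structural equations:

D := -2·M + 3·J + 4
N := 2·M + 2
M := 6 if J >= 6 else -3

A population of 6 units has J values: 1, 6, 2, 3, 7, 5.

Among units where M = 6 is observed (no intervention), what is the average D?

11.5

Conditioning on M=6 selects the 2 unit(s) with J ∈ {6, 7}. Their D values: 10, 13. Mean = 11.5.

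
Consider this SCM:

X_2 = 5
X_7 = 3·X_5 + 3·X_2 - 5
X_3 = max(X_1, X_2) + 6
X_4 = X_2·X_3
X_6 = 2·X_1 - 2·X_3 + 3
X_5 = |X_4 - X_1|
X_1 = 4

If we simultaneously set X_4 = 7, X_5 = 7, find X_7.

Under do(X_4 = 7, X_5 = 7), each intervened variable's structural equation is replaced by its fixed value.
X_7 = 3·X_5 + 3·X_2 - 5  [with X_5=7, X_2=5]  = 31

31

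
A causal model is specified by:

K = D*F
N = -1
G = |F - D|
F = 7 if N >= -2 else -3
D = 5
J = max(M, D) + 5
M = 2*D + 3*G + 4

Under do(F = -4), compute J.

46

The intervention breaks the incoming arrows to F: F = 7 if N >= -2 else -3 no longer applies, and F = -4.
G = |F - D|  [with F=-4, D=5]  = 9
M = 2*D + 3*G + 4  [with D=5, G=9]  = 41
J = max(M, D) + 5  [with M=41, D=5]  = 46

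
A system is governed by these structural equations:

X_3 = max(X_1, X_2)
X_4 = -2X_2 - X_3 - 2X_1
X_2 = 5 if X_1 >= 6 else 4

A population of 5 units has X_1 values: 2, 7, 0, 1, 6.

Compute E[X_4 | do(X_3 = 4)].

do(X_3=4) breaks X_3's dependence on X_1. With X_3=4 fixed, X_4 across the units is -16, -28, -12, -14, -26, mean -19.2.

-19.2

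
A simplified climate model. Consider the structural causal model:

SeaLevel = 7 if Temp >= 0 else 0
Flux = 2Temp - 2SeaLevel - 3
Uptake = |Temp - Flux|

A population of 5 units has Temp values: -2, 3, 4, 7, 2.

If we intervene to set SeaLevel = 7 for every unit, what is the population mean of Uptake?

14.2

The intervention sets SeaLevel=7 in all 5 units regardless of Temp. Recomputing Uptake per unit gives 19, 14, 13, 10, 15; average 14.2.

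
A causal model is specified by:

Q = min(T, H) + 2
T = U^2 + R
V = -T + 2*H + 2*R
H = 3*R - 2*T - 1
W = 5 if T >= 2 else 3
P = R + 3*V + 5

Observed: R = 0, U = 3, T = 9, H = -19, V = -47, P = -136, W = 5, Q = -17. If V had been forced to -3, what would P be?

-4

The intervention breaks the incoming arrows to V: V = -T + 2*H + 2*R no longer applies, and V = -3.
P = R + 3*V + 5  [with R=0, V=-3]  = -4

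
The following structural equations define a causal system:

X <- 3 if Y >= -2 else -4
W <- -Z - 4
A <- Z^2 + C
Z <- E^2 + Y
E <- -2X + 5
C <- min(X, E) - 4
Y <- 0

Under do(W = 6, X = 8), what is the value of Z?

121

The joint intervention fixes W = 6, X = 8, removing each variable's own equation.
E = -2X + 5  [with X=8]  = -11
Z = E^2 + Y  [with E=-11, Y=0]  = 121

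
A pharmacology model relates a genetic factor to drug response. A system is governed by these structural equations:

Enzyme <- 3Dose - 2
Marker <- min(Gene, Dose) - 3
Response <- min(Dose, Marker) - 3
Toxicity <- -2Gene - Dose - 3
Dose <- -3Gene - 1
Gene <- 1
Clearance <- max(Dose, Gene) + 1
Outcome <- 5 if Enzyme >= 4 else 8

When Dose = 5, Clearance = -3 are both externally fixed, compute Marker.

Under do(Dose = 5, Clearance = -3), each intervened variable's structural equation is replaced by its fixed value.
Marker = min(Gene, Dose) - 3  [with Gene=1, Dose=5]  = -2

-2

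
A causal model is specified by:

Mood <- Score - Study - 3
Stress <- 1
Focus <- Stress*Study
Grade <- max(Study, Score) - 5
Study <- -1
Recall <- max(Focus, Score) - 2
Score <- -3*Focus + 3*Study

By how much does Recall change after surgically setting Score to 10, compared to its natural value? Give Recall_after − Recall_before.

10

Under do(Score=10), the mechanism Score <- -3*Focus + 3*Study is discarded; Score is fixed at 10.
Focus = Stress*Study  [with Stress=1, Study=-1]  = -1
Recall = max(Focus, Score) - 2  [with Focus=-1, Score=10]  = 8
Without intervention: Focus = Stress*Study  [with Stress=1, Study=-1]  = -1; Score = -3*Focus + 3*Study  [with Focus=-1, Study=-1]  = 0; Recall = max(Focus, Score) - 2  [with Focus=-1, Score=0]  = -2.
Change = 8 − (-2) = 10.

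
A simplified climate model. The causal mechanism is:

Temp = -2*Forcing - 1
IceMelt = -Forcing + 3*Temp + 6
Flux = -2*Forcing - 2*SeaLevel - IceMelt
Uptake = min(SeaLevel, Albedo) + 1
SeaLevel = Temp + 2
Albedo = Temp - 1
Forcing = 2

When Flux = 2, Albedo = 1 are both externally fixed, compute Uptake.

-2

Under do(Flux = 2, Albedo = 1), each intervened variable's structural equation is replaced by its fixed value.
Temp = -2*Forcing - 1  [with Forcing=2]  = -5
SeaLevel = Temp + 2  [with Temp=-5]  = -3
Uptake = min(SeaLevel, Albedo) + 1  [with SeaLevel=-3, Albedo=1]  = -2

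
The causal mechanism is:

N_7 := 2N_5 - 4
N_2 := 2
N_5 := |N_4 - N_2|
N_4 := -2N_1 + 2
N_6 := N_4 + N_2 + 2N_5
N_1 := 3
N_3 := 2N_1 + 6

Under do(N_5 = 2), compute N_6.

The intervention breaks the incoming arrows to N_5: N_5 := |N_4 - N_2| no longer applies, and N_5 = 2.
N_4 = -2N_1 + 2  [with N_1=3]  = -4
N_6 = N_4 + N_2 + 2N_5  [with N_4=-4, N_2=2, N_5=2]  = 2

2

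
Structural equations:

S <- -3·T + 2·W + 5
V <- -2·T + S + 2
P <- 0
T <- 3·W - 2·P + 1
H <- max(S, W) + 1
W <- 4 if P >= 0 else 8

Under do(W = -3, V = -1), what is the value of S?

23

The joint intervention fixes W = -3, V = -1, removing each variable's own equation.
T = 3·W - 2·P + 1  [with W=-3, P=0]  = -8
S = -3·T + 2·W + 5  [with T=-8, W=-3]  = 23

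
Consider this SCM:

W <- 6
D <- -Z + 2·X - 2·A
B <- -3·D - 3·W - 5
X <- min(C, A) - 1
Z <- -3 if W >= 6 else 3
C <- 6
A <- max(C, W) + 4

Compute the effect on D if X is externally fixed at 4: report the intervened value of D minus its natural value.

Under do(X=4), the mechanism X <- min(C, A) - 1 is discarded; X is fixed at 4.
A = max(C, W) + 4  [with C=6, W=6]  = 10
Z = -3 if W >= 6 else 3  [with W=6]  = -3
D = -Z + 2·X - 2·A  [with Z=-3, X=4, A=10]  = -9
Without intervention: A = max(C, W) + 4  [with C=6, W=6]  = 10; X = min(C, A) - 1  [with C=6, A=10]  = 5; Z = -3 if W >= 6 else 3  [with W=6]  = -3; D = -Z + 2·X - 2·A  [with Z=-3, X=5, A=10]  = -7.
Change = -9 − (-7) = -2.

-2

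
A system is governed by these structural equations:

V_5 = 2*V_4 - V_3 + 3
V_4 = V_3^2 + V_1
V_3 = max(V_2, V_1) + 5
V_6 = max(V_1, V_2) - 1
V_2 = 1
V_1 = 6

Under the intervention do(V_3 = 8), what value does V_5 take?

135

do(V_3=8) replaces the equation V_3 = max(V_2, V_1) + 5 with the constant V_3 = 8.
V_4 = V_3^2 + V_1  [with V_3=8, V_1=6]  = 70
V_5 = 2*V_4 - V_3 + 3  [with V_4=70, V_3=8]  = 135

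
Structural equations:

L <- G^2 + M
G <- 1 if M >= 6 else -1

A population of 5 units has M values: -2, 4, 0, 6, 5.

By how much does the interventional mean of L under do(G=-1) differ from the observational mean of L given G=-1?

0.85

Under do(G=-1), G's equation is replaced by G=-1 for every unit. Per-unit L: -1, 5, 1, 7, 6. Mean = 3.6.
Conditioning on G=-1 selects the 4 unit(s) with M ∈ {-2, 4, 0, 5}. Their L values: -1, 5, 1, 6. Mean = 2.75.
Difference = 3.6 − 2.75 = 0.85.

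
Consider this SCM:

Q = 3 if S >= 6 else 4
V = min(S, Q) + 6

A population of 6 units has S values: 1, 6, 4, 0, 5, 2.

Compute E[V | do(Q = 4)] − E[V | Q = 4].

Every unit gets Q=4 under the intervention. V values become 7, 10, 10, 6, 10, 8; E[V|do(Q=4)] = 8.5.
Conditioning on Q=4 selects the 5 unit(s) with S ∈ {1, 4, 0, 5, 2}. Their V values: 7, 10, 6, 10, 8. Mean = 8.2.
Difference = 8.5 − 8.2 = 0.3.

0.3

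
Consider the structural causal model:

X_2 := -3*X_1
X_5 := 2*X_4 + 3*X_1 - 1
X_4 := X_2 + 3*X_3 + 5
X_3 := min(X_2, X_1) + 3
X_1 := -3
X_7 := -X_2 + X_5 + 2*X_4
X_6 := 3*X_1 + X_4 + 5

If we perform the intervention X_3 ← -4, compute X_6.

-2

The intervention breaks the incoming arrows to X_3: X_3 := min(X_2, X_1) + 3 no longer applies, and X_3 = -4.
X_2 = -3*X_1  [with X_1=-3]  = 9
X_4 = X_2 + 3*X_3 + 5  [with X_2=9, X_3=-4]  = 2
X_6 = 3*X_1 + X_4 + 5  [with X_1=-3, X_4=2]  = -2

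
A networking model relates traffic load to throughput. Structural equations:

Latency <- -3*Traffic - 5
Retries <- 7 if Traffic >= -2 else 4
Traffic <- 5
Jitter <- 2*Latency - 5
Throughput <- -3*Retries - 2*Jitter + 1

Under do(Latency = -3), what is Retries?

7

The intervention breaks the incoming arrows to Latency: Latency <- -3*Traffic - 5 no longer applies, and Latency = -3.
Since Retries is not a descendant of the intervened variable, it is unaffected.
Retries = 7 if Traffic >= -2 else 4  [with Traffic=5]  = 7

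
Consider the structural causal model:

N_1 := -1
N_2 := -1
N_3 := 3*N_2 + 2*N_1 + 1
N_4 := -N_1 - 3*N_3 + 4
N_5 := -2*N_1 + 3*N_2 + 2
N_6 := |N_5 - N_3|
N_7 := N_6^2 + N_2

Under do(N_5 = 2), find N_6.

The intervention breaks the incoming arrows to N_5: N_5 := -2*N_1 + 3*N_2 + 2 no longer applies, and N_5 = 2.
N_3 = 3*N_2 + 2*N_1 + 1  [with N_2=-1, N_1=-1]  = -4
N_6 = |N_5 - N_3|  [with N_5=2, N_3=-4]  = 6

6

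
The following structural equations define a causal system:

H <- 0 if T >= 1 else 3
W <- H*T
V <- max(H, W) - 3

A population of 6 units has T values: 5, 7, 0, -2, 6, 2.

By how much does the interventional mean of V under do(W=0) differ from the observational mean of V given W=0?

0.4

do(W=0) breaks W's dependence on T. With W=0 fixed, V across the units is -3, -3, 0, 0, -3, -3, mean -2.
Observing W=0 restricts to units where W's equation naturally yields 0: T ∈ {5, 7, 0, 6, 2}. In that subpopulation V = -3, -3, 0, -3, -3, mean -2.4.
Difference = -2 − (-2.4) = 0.4.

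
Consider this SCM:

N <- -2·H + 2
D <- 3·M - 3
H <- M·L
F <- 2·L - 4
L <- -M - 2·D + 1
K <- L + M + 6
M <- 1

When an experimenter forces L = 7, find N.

-12

The intervention breaks the incoming arrows to L: L <- -M - 2·D + 1 no longer applies, and L = 7.
H = M·L  [with M=1, L=7]  = 7
N = -2·H + 2  [with H=7]  = -12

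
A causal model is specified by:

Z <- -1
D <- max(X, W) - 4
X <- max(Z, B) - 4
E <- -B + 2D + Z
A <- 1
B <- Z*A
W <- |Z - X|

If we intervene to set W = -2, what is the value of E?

Under do(W=-2), the mechanism W <- |Z - X| is discarded; W is fixed at -2.
B = Z*A  [with Z=-1, A=1]  = -1
X = max(Z, B) - 4  [with Z=-1, B=-1]  = -5
D = max(X, W) - 4  [with X=-5, W=-2]  = -6
E = -B + 2D + Z  [with B=-1, D=-6, Z=-1]  = -12

-12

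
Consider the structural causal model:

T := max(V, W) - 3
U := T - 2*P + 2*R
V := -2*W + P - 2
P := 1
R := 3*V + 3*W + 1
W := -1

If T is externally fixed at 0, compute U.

0

The intervention breaks the incoming arrows to T: T := max(V, W) - 3 no longer applies, and T = 0.
V = -2*W + P - 2  [with W=-1, P=1]  = 1
R = 3*V + 3*W + 1  [with V=1, W=-1]  = 1
U = T - 2*P + 2*R  [with T=0, P=1, R=1]  = 0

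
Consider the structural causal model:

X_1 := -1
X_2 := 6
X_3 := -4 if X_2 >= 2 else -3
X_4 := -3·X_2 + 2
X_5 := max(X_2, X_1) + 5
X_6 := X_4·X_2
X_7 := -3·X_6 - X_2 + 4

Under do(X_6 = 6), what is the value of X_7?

Intervening sets X_6 = 6 and removes its equation (X_6 := X_4·X_2).
X_7 = -3·X_6 - X_2 + 4  [with X_6=6, X_2=6]  = -20

-20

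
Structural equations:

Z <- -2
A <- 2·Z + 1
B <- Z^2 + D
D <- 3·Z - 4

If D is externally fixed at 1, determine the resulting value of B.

The intervention breaks the incoming arrows to D: D <- 3·Z - 4 no longer applies, and D = 1.
B = Z^2 + D  [with Z=-2, D=1]  = 5

5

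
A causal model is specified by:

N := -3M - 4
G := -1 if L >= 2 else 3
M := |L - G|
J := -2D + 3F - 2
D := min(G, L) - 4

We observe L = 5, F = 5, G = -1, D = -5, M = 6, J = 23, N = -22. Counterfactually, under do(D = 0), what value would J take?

13

Under do(D=0), the mechanism D := min(G, L) - 4 is discarded; D is fixed at 0.
J = -2D + 3F - 2  [with D=0, F=5]  = 13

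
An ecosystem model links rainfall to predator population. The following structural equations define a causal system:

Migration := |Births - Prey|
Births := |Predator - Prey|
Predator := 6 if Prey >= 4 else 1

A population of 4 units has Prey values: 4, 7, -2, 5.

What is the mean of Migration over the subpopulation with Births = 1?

Conditioning on Births=1 selects the 2 unit(s) with Prey ∈ {7, 5}. Their Migration values: 6, 4. Mean = 5.

5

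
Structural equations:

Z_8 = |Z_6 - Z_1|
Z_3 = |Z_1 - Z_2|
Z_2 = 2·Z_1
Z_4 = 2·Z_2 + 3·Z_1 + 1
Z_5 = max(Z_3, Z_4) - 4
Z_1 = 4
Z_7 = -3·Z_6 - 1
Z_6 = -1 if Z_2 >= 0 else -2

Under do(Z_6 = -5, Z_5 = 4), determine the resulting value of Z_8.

9

Under do(Z_6 = -5, Z_5 = 4), each intervened variable's structural equation is replaced by its fixed value.
Z_8 = |Z_6 - Z_1|  [with Z_6=-5, Z_1=4]  = 9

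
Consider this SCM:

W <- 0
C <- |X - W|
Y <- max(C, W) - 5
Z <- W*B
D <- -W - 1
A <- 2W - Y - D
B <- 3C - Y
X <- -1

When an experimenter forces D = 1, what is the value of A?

3

do(D=1) replaces the equation D <- -W - 1 with the constant D = 1.
C = |X - W|  [with X=-1, W=0]  = 1
Y = max(C, W) - 5  [with C=1, W=0]  = -4
A = 2W - Y - D  [with W=0, Y=-4, D=1]  = 3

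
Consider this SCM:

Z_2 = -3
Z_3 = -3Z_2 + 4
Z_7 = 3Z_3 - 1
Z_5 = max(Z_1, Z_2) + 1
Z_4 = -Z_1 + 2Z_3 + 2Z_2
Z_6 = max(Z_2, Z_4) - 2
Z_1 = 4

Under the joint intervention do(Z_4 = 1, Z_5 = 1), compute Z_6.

The joint intervention fixes Z_4 = 1, Z_5 = 1, removing each variable's own equation.
Z_6 = max(Z_2, Z_4) - 2  [with Z_2=-3, Z_4=1]  = -1

-1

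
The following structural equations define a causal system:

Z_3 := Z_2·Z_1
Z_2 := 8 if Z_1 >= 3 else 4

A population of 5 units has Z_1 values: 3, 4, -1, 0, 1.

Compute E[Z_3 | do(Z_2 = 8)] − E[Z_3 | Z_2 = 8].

Every unit gets Z_2=8 under the intervention. Z_3 values become 24, 32, -8, 0, 8; E[Z_3|do(Z_2=8)] = 11.2.
Conditioning on Z_2=8 selects the 2 unit(s) with Z_1 ∈ {3, 4}. Their Z_3 values: 24, 32. Mean = 28.
Difference = 11.2 − 28 = -16.8.

-16.8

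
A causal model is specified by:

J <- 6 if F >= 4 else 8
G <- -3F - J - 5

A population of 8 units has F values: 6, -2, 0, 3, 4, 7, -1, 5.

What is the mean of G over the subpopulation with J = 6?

-27.5

Conditioning on J=6 selects the 4 unit(s) with F ∈ {6, 4, 7, 5}. Their G values: -29, -23, -32, -26. Mean = -27.5.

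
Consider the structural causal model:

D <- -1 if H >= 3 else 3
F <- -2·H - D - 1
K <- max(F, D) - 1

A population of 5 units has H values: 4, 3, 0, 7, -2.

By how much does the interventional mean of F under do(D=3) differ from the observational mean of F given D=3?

-6.8

Under do(D=3), D's equation is replaced by D=3 for every unit. Per-unit F: -12, -10, -4, -18, 0. Mean = -8.8.
E[F|D=3] averages over only the 2 units with D=3 (H = 0, -2): F = -4, 0, mean -2.
Difference = -8.8 − (-2) = -6.8.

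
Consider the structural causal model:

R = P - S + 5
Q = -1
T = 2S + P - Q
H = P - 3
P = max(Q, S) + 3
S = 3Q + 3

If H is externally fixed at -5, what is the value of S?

0

The intervention breaks the incoming arrows to H: H = P - 3 no longer applies, and H = -5.
Since S is not a descendant of the intervened variable, it is unaffected.
S = 3Q + 3  [with Q=-1]  = 0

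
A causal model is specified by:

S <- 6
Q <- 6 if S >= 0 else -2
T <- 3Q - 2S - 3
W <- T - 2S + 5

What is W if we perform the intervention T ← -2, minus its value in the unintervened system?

-5

The intervention breaks the incoming arrows to T: T <- 3Q - 2S - 3 no longer applies, and T = -2.
W = T - 2S + 5  [with T=-2, S=6]  = -9
Without intervention: Q = 6 if S >= 0 else -2  [with S=6]  = 6; T = 3Q - 2S - 3  [with Q=6, S=6]  = 3; W = T - 2S + 5  [with T=3, S=6]  = -4.
Change = -9 − (-4) = -5.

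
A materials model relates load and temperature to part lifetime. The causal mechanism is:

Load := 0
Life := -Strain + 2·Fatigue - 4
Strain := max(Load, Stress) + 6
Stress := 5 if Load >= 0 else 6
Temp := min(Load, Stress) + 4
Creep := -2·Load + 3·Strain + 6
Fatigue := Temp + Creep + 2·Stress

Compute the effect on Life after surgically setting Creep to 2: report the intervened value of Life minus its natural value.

-74

Under do(Creep=2), the mechanism Creep := -2·Load + 3·Strain + 6 is discarded; Creep is fixed at 2.
Stress = 5 if Load >= 0 else 6  [with Load=0]  = 5
Strain = max(Load, Stress) + 6  [with Load=0, Stress=5]  = 11
Temp = min(Load, Stress) + 4  [with Load=0, Stress=5]  = 4
Fatigue = Temp + Creep + 2·Stress  [with Temp=4, Creep=2, Stress=5]  = 16
Life = -Strain + 2·Fatigue - 4  [with Strain=11, Fatigue=16]  = 17
Without intervention: Stress = 5 if Load >= 0 else 6  [with Load=0]  = 5; Strain = max(Load, Stress) + 6  [with Load=0, Stress=5]  = 11; Temp = min(Load, Stress) + 4  [with Load=0, Stress=5]  = 4; Creep = -2·Load + 3·Strain + 6  [with Load=0, Strain=11]  = 39; Fatigue = Temp + Creep + 2·Stress  [with Temp=4, Creep=39, Stress=5]  = 53; Life = -Strain + 2·Fatigue - 4  [with Strain=11, Fatigue=53]  = 91.
Change = 17 − 91 = -74.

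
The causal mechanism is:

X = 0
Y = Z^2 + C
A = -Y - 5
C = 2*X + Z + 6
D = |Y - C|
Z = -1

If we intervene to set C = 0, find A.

-6

do(C=0) replaces the equation C = 2*X + Z + 6 with the constant C = 0.
Y = Z^2 + C  [with Z=-1, C=0]  = 1
A = -Y - 5  [with Y=1]  = -6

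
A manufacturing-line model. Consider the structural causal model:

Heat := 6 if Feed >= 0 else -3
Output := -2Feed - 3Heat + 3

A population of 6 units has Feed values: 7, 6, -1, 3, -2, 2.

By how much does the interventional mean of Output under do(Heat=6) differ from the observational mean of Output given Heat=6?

4

Under do(Heat=6), Heat's equation is replaced by Heat=6 for every unit. Per-unit Output: -29, -27, -13, -21, -11, -19. Mean = -20.
E[Output|Heat=6] averages over only the 4 units with Heat=6 (Feed = 7, 6, 3, 2): Output = -29, -27, -21, -19, mean -24.
Difference = -20 − (-24) = 4.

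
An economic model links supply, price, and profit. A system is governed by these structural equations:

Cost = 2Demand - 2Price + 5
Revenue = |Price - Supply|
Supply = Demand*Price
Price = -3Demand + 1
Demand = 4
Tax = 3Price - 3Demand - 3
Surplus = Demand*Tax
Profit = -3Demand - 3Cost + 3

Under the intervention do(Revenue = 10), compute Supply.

do(Revenue=10) replaces the equation Revenue = |Price - Supply| with the constant Revenue = 10.
Supply is not downstream of the intervention, so its value is determined by the original equations.
Price = -3Demand + 1  [with Demand=4]  = -11
Supply = Demand*Price  [with Demand=4, Price=-11]  = -44

-44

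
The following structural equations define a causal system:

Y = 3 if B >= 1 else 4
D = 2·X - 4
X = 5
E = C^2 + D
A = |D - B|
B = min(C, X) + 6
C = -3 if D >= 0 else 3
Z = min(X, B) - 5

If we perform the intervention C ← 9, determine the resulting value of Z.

0

The intervention breaks the incoming arrows to C: C = -3 if D >= 0 else 3 no longer applies, and C = 9.
B = min(C, X) + 6  [with C=9, X=5]  = 11
Z = min(X, B) - 5  [with X=5, B=11]  = 0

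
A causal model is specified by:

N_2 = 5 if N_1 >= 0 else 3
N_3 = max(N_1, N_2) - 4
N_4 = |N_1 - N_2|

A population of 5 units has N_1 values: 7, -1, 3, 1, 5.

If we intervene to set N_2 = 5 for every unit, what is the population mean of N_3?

1.4

The intervention sets N_2=5 in all 5 units regardless of N_1. Recomputing N_3 per unit gives 3, 1, 1, 1, 1; average 1.4.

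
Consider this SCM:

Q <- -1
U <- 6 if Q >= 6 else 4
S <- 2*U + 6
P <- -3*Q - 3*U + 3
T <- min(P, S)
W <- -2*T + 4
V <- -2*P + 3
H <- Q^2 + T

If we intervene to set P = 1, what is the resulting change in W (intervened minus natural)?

Under do(P=1), the mechanism P <- -3*Q - 3*U + 3 is discarded; P is fixed at 1.
U = 6 if Q >= 6 else 4  [with Q=-1]  = 4
S = 2*U + 6  [with U=4]  = 14
T = min(P, S)  [with P=1, S=14]  = 1
W = -2*T + 4  [with T=1]  = 2
Without intervention: U = 6 if Q >= 6 else 4  [with Q=-1]  = 4; S = 2*U + 6  [with U=4]  = 14; P = -3*Q - 3*U + 3  [with Q=-1, U=4]  = -6; T = min(P, S)  [with P=-6, S=14]  = -6; W = -2*T + 4  [with T=-6]  = 16.
Change = 2 − 16 = -14.

-14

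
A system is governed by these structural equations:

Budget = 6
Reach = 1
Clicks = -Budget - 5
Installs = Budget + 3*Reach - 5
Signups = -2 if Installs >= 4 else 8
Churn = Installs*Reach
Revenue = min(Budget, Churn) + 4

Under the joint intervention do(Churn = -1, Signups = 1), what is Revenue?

3

Setting Churn = -1, Signups = 1 by intervention discards those variables' equations.
Revenue = min(Budget, Churn) + 4  [with Budget=6, Churn=-1]  = 3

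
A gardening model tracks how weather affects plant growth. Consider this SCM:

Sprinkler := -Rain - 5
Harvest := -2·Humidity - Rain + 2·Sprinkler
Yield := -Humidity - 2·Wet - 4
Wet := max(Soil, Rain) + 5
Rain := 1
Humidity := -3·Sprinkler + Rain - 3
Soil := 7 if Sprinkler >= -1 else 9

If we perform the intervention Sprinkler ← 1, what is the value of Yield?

Under do(Sprinkler=1), the mechanism Sprinkler := -Rain - 5 is discarded; Sprinkler is fixed at 1.
Soil = 7 if Sprinkler >= -1 else 9  [with Sprinkler=1]  = 7
Wet = max(Soil, Rain) + 5  [with Soil=7, Rain=1]  = 12
Humidity = -3·Sprinkler + Rain - 3  [with Sprinkler=1, Rain=1]  = -5
Yield = -Humidity - 2·Wet - 4  [with Humidity=-5, Wet=12]  = -23

-23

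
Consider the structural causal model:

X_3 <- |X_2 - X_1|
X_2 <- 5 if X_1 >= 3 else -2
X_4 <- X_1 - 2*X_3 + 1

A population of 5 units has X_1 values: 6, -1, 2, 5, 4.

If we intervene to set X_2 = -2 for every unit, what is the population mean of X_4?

The intervention sets X_2=-2 in all 5 units regardless of X_1. Recomputing X_4 per unit gives -9, -2, -5, -8, -7; average -6.2.

-6.2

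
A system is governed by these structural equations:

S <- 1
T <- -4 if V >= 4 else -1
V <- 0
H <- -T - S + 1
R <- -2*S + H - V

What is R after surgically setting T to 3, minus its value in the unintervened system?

-4

do(T=3) replaces the equation T <- -4 if V >= 4 else -1 with the constant T = 3.
H = -T - S + 1  [with T=3, S=1]  = -3
R = -2*S + H - V  [with S=1, H=-3, V=0]  = -5
Without intervention: T = -4 if V >= 4 else -1  [with V=0]  = -1; H = -T - S + 1  [with T=-1, S=1]  = 1; R = -2*S + H - V  [with S=1, H=1, V=0]  = -1.
Change = -5 − (-1) = -4.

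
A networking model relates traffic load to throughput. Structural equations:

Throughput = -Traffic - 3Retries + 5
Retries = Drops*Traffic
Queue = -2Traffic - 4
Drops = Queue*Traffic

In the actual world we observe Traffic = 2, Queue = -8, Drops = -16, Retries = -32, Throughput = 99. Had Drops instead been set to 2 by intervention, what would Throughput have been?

-9

do(Drops=2) replaces the equation Drops = Queue*Traffic with the constant Drops = 2.
Retries = Drops*Traffic  [with Drops=2, Traffic=2]  = 4
Throughput = -Traffic - 3Retries + 5  [with Traffic=2, Retries=4]  = -9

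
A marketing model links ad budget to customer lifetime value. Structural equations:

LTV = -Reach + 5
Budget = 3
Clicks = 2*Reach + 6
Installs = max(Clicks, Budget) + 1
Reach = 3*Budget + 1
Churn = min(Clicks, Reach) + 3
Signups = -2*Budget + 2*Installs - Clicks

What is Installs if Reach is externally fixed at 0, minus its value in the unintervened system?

Under do(Reach=0), the mechanism Reach = 3*Budget + 1 is discarded; Reach is fixed at 0.
Clicks = 2*Reach + 6  [with Reach=0]  = 6
Installs = max(Clicks, Budget) + 1  [with Clicks=6, Budget=3]  = 7
Without intervention: Reach = 3*Budget + 1  [with Budget=3]  = 10; Clicks = 2*Reach + 6  [with Reach=10]  = 26; Installs = max(Clicks, Budget) + 1  [with Clicks=26, Budget=3]  = 27.
Change = 7 − 27 = -20.

-20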